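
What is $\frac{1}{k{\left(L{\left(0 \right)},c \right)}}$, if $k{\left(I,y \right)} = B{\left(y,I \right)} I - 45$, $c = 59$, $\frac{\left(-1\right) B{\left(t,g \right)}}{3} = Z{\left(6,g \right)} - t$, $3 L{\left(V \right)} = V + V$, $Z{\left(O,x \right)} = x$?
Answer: $- \frac{1}{45} \approx -0.022222$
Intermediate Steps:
$L{\left(V \right)} = \frac{2 V}{3}$ ($L{\left(V \right)} = \frac{V + V}{3} = \frac{2 V}{3}$)
$B{\left(t,g \right)} = - 3 g + 3 t$ ($B{\left(t,g \right)} = - 3 \left(g - t\right) = - 3 g + 3 t$)
$k{\left(I,y \right)} = -45 + I \left(- 3 I + 3 y\right)$ ($k{\left(I,y \right)} = \left(- 3 I + 3 y\right) I - 45 = I \left(- 3 I + 3 y\right) - 45 = -45 + I \left(- 3 I + 3 y\right)$)
$\frac{1}{k{\left(L{\left(0 \right)},c \right)}} = \frac{1}{-45 - 3 \cdot \frac{2}{3} \cdot 0 \left(\frac{2}{3} \cdot 0 - 59\right)} = \frac{1}{-45 - 0 \left(0 - 59\right)} = \frac{1}{-45 - 0 \left(-59\right)} = \frac{1}{-45 + 0} = \frac{1}{-45} = - \frac{1}{45}$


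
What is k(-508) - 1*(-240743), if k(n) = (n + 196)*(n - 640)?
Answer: 598919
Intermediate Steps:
k(n) = (-640 + n)*(196 + n) (k(n) = (196 + n)*(-640 + n) = (-640 + n)*(196 + n))
k(-508) - 1*(-240743) = (-125440 + (-508)² - 444*(-508)) - 1*(-240743) = (-125440 + 258064 + 225552) + 240743 = 358176 + 240743 = 598919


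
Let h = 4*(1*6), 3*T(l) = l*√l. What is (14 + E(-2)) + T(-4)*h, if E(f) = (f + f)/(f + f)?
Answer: 15 - 64*I ≈ 15.0 - 64.0*I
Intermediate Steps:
T(l) = l^(3/2)/3 (T(l) = (l*√l)/3 = l^(3/2)/3)
E(f) = 1 (E(f) = (2*f)/((2*f)) = (2*f)*(1/(2*f)) = 1)
h = 24 (h = 4*6 = 24)
(14 + E(-2)) + T(-4)*h = (14 + 1) + ((-4)^(3/2)/3)*24 = 15 + ((-8*I)/3)*24 = 15 - 8*I/3*24 = 15 - 64*I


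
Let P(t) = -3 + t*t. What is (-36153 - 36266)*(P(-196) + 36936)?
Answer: -5456699231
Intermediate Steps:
P(t) = -3 + t²
(-36153 - 36266)*(P(-196) + 36936) = (-36153 - 36266)*((-3 + (-196)²) + 36936) = -72419*((-3 + 38416) + 36936) = -72419*(38413 + 36936) = -72419*75349 = -5456699231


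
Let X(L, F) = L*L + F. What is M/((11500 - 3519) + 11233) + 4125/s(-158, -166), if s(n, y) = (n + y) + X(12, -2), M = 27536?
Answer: -2855623/134498 ≈ -21.232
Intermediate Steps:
X(L, F) = F + L² (X(L, F) = L² + F = F + L²)
s(n, y) = 142 + n + y (s(n, y) = (n + y) + (-2 + 12²) = (n + y) + (-2 + 144) = (n + y) + 142 = 142 + n + y)
M/((11500 - 3519) + 11233) + 4125/s(-158, -166) = 27536/((11500 - 3519) + 11233) + 4125/(142 - 158 - 166) = 27536/(7981 + 11233) + 4125/(-182) = 27536/19214 + 4125*(-1/182) = 27536*(1/19214) - 4125/182 = 13768/9607 - 4125/182 = -2855623/134498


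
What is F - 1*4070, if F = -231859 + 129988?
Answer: -105941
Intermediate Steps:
F = -101871
F - 1*4070 = -101871 - 1*4070 = -101871 - 4070 = -105941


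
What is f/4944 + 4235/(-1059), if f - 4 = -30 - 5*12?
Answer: -1168273/290872 ≈ -4.0164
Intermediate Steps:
f = -86 (f = 4 + (-30 - 5*12) = 4 + (-30 - 60) = 4 - 90 = -86)
f/4944 + 4235/(-1059) = -86/4944 + 4235/(-1059) = -86*1/4944 + 4235*(-1/1059) = -43/2472 - 4235/1059 = -1168273/290872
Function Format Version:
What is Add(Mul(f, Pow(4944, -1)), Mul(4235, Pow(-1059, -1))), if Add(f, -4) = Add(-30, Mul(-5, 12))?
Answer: Rational(-1168273, 290872) ≈ -4.0164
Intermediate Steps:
f = -86 (f = Add(4, Add(-30, Mul(-5, 12))) = Add(4, Add(-30, -60)) = Add(4, -90) = -86)
Add(Mul(f, Pow(4944, -1)), Mul(4235, Pow(-1059, -1))) = Add(Mul(-86, Pow(4944, -1)), Mul(4235, Pow(-1059, -1))) = Add(Mul(-86, Rational(1, 4944)), Mul(4235, Rational(-1, 1059))) = Add(Rational(-43, 2472), Rational(-4235, 1059)) = Rational(-1168273, 290872)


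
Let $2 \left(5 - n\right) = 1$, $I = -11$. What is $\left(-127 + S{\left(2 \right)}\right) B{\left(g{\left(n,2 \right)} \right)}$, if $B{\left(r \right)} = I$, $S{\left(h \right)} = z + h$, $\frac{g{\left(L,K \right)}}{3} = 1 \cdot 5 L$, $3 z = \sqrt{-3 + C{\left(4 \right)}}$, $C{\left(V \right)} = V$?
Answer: $\frac{4114}{3} \approx 1371.3$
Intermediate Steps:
$n = \frac{9}{2}$ ($n = 5 - \frac{1}{2} = \frac{9}{2} \approx 4.5$)
$z = \frac{1}{3}$ ($z = \frac{\sqrt{-3 + 4}}{3} = \frac{\sqrt{1}}{3} = \frac{1}{3} \cdot 1 = \frac{1}{3} \approx 0.33333$)
$g{\left(L,K \right)} = 15 L$ ($g{\left(L,K \right)} = 3 \cdot 1 \cdot 5 L = 3 \cdot 5 L = 15 L$)
$S{\left(h \right)} = \frac{1}{3} + h$
$B{\left(r \right)} = -11$
$\left(-127 + S{\left(2 \right)}\right) B{\left(g{\left(n,2 \right)} \right)} = \left(-127 + \left(\frac{1}{3} + 2\right)\right) \left(-11\right) = \left(-127 + \frac{7}{3}\right) \left(-11\right) = \left(- \frac{374}{3}\right) \left(-11\right) = \frac{4114}{3}$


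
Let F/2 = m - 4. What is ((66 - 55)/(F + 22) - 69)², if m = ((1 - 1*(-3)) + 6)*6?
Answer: 85285225/17956 ≈ 4749.7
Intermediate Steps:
m = 60 (m = ((1 + 3) + 6)*6 = (4 + 6)*6 = 10*6 = 60)
F = 112 (F = 2*(60 - 4) = 2*56 = 112)
((66 - 55)/(F + 22) - 69)² = ((66 - 55)/(112 + 22) - 69)² = (11/134 - 69)² = (-9235/134)² = 85285225/17956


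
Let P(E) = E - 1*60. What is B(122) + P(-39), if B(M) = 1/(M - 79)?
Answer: -4256/43 ≈ -98.977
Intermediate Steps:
P(E) = -60 + E (P(E) = E - 60 = -60 + E)
B(M) = 1/(-79 + M)
B(122) + P(-39) = 1/(-79 + 122) + (-60 - 39) = 1/43 - 99 = -4256/43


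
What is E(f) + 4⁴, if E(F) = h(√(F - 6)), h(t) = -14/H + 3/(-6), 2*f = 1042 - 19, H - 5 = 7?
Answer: 763/3 ≈ 254.33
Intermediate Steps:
H = 12 (H = 5 + 7 = 12)
f = 1023/2 (f = (1042 - 19)/2 = (½)*1023 = 1023/2 ≈ 511.50)
h(t) = -5/3 (h(t) = -14/12 + 3/(-6) = -14*1/12 + 3*(-⅙) = -7/6 - ½ = -5/3)
E(F) = -5/3
E(f) + 4⁴ = -5/3 + 4⁴ = -5/3 + 256 = 763/3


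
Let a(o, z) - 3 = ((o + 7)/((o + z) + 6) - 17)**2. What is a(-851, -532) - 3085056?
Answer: -5849149280612/1896129 ≈ -3.0848e+6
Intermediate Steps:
a(o, z) = 3 + (-17 + (7 + o)/(6 + o + z))**2 (a(o, z) = 3 + ((o + 7)/((o + z) + 6) - 17)**2 = 3 + ((7 + o)/(6 + o + z) - 17)**2 = 3 + (-17 + (7 + o)/(6 + o + z))**2)
a(-851, -532) - 3085056 = (3 + (95 + 16*(-851) + 17*(-532))**2/(6 - 851 - 532)**2) - 3085056 = (3 + (95 - 13616 - 9044)**2/(-1377)**2) - 3085056 = (3 + (1/1896129)*(-22565)**2) - 3085056 = (3 + (1/1896129)*509179225) - 3085056 = (3 + 509179225/1896129) - 3085056 = 514867612/1896129 - 3085056 = -5849149280612/1896129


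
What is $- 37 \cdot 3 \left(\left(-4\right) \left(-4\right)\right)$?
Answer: $-1776$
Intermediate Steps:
$- 37 \cdot 3 \left(\left(-4\right) \left(-4\right)\right) = - 37 \cdot 3 \cdot 16 = \left(-37\right) 48 = -1776$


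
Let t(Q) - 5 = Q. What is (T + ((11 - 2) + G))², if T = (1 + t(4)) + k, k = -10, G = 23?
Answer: 1024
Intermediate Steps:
t(Q) = 5 + Q
T = 0 (T = (1 + (5 + 4)) - 10 = (1 + 9) - 10 = 10 - 10 = 0)
(T + ((11 - 2) + G))² = (0 + ((11 - 2) + 23))² = (0 + (9 + 23))² = (0 + 32)² = 32² = 1024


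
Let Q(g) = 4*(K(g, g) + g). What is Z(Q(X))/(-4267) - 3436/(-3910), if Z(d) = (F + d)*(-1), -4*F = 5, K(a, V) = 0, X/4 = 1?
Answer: 1731657/1962820 ≈ 0.88223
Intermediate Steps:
X = 4 (X = 4*1 = 4)
F = -5/4 (F = -1/4*5 = -5/4 ≈ -1.2500)
Q(g) = 4*g (Q(g) = 4*(0 + g) = 4*g)
Z(d) = 5/4 - d (Z(d) = (-5/4 + d)*(-1) = 5/4 - d)
Z(Q(X))/(-4267) - 3436/(-3910) = (5/4 - 4*4)/(-4267) - 3436/(-3910) = (5/4 - 1*16)*(-1/4267) - 3436*(-1/3910) = (5/4 - 16)*(-1/4267) + 1718/1955 = -59/4*(-1/4267) + 1718/1955 = 59/17068 + 1718/1955 = 1731657/1962820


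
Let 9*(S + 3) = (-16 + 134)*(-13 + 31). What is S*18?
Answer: 4194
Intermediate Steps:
S = 233 (S = -3 + ((-16 + 134)*(-13 + 31))/9 = -3 + (118*18)/9 = -3 + (⅑)*2124 = -3 + 236 = 233)
S*18 = 233*18 = 4194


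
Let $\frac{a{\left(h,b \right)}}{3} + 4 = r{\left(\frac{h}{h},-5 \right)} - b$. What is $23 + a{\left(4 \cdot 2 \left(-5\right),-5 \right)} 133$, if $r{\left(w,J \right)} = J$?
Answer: $-1573$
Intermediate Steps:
$a{\left(h,b \right)} = -27 - 3 b$ ($a{\left(h,b \right)} = -12 + 3 \left(-5 - b\right) = -12 - \left(15 + 3 b\right) = -27 - 3 b$)
$23 + a{\left(4 \cdot 2 \left(-5\right),-5 \right)} 133 = 23 + \left(-27 - -15\right) 133 = 23 + \left(-27 + 15\right) 133 = 23 - 1596 = -1573$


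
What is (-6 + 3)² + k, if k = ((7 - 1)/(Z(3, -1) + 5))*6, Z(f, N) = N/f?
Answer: 117/7 ≈ 16.714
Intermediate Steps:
k = 54/7 (k = ((7 - 1)/(-1/3 + 5))*6 = (6/(-1*⅓ + 5))*6 = (6/(-⅓ + 5))*6 = (6/(14/3))*6 = (6*(3/14))*6 = (9/7)*6 = 54/7 ≈ 7.7143)
(-6 + 3)² + k = (-6 + 3)² + 54/7 = (-3)² + 54/7 = 9 + 54/7 = 117/7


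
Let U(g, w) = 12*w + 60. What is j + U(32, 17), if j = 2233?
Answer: 2497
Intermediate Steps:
U(g, w) = 60 + 12*w
j + U(32, 17) = 2233 + (60 + 12*17) = 2233 + (60 + 204) = 2233 + 264 = 2497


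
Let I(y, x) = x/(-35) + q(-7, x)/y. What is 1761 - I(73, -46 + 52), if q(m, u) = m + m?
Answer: 4500283/2555 ≈ 1761.4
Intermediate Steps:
q(m, u) = 2*m
I(y, x) = -14/y - x/35 (I(y, x) = x/(-35) + (2*(-7))/y = x*(-1/35) - 14/y = -x/35 - 14/y = -14/y - x/35)
1761 - I(73, -46 + 52) = 1761 - (-14/73 - (-46 + 52)/35) = 1761 - (-14*1/73 - 1/35*6) = 1761 - (-14/73 - 6/35) = 1761 - 1*(-928/2555) = 1761 + 928/2555 = 4500283/2555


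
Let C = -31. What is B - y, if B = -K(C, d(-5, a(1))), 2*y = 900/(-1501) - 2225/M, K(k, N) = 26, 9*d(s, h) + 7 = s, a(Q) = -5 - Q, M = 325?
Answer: -869387/39026 ≈ -22.277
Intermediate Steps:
d(s, h) = -7/9 + s/9
y = -145289/39026 (y = (900/(-1501) - 2225/325)/2 = (900*(-1/1501) - 2225*1/325)/2 = (-900/1501 - 89/13)/2 = (½)*(-145289/19513) = -145289/39026 ≈ -3.7229)
B = -26 (B = -1*26 = -26)
B - y = -26 - 1*(-145289/39026) = -26 + 145289/39026 = -869387/39026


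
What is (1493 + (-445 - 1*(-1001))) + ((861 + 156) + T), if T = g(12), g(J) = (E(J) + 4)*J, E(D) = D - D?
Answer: 3114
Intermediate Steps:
E(D) = 0
g(J) = 4*J (g(J) = (0 + 4)*J = 4*J)
T = 48 (T = 4*12 = 48)
(1493 + (-445 - 1*(-1001))) + ((861 + 156) + T) = (1493 + (-445 - 1*(-1001))) + ((861 + 156) + 48) = (1493 + (-445 + 1001)) + (1017 + 48) = (1493 + 556) + 1065 = 2049 + 1065 = 3114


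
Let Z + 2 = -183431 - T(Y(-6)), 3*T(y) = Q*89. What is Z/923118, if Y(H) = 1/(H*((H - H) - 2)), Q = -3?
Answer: -13096/65937 ≈ -0.19861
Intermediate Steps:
Y(H) = -1/(2*H) (Y(H) = 1/(H*(0 - 2)) = 1/(H*(-2)) = 1/(-2*H) = -1/(2*H))
T(y) = -89 (T(y) = (-3*89)/3 = (⅓)*(-267) = -89)
Z = -183344 (Z = -2 + (-183431 - 1*(-89)) = -2 + (-183431 + 89) = -2 - 183342 = -183344)
Z/923118 = -183344/923118 = -183344*1/923118 = -13096/65937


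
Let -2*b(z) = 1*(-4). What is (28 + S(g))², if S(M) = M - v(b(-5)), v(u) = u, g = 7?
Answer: 1089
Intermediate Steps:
b(z) = 2 (b(z) = -(-4)/2 = -½*(-4) = 2)
S(M) = -2 + M (S(M) = M - 1*2 = M - 2 = -2 + M)
(28 + S(g))² = (28 + (-2 + 7))² = (28 + 5)² = 33² = 1089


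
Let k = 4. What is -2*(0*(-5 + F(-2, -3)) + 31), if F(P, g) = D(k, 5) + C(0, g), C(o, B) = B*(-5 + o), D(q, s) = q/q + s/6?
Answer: -62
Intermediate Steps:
D(q, s) = 1 + s/6 (D(q, s) = 1 + s*(⅙) = 1 + s/6)
F(P, g) = 11/6 - 5*g (F(P, g) = (1 + (⅙)*5) + g*(-5 + 0) = (1 + ⅚) + g*(-5) = 11/6 - 5*g)
-2*(0*(-5 + F(-2, -3)) + 31) = -2*(0*(-5 + (11/6 - 5*(-3))) + 31) = -2*(0*(-5 + (11/6 + 15)) + 31) = -2*(0*(-5 + 101/6) + 31) = -2*(0*(71/6) + 31) = -2*(0 + 31) = -2*31 = -62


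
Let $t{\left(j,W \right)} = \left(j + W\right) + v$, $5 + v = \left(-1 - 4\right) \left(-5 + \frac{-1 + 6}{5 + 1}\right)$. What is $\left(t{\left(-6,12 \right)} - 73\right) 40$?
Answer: $- \frac{6140}{3} \approx -2046.7$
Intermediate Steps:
$v = \frac{95}{6}$ ($v = -5 + \left(-1 - 4\right) \left(-5 + \frac{-1 + 6}{5 + 1}\right) = -5 - 5 \left(-5 + \frac{5}{6}\right) = -5 - - \frac{125}{6} = -5 + \frac{125}{6} = \frac{95}{6} \approx 15.833$)
$t{\left(j,W \right)} = \frac{95}{6} + W + j$ ($t{\left(j,W \right)} = \left(j + W\right) + \frac{95}{6} = \left(W + j\right) + \frac{95}{6} = \frac{95}{6} + W + j$)
$\left(t{\left(-6,12 \right)} - 73\right) 40 = \left(\left(\frac{95}{6} + 12 - 6\right) - 73\right) 40 = \left(\frac{131}{6} - 73\right) 40 = \left(- \frac{307}{6}\right) 40 = - \frac{6140}{3}$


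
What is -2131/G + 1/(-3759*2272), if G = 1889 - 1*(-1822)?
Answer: -2022188711/3521511392 ≈ -0.57424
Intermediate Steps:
G = 3711 (G = 1889 + 1822 = 3711)
-2131/G + 1/(-3759*2272) = -2131/3711 + 1/(-3759*2272) = -2131*1/3711 - 1/3759*1/2272 = -2131/3711 - 1/8540448 = -2022188711/3521511392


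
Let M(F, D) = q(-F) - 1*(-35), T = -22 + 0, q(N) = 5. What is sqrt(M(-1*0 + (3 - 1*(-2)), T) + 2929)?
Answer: sqrt(2969) ≈ 54.489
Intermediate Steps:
T = -22
M(F, D) = 40 (M(F, D) = 5 - 1*(-35) = 5 + 35 = 40)
sqrt(M(-1*0 + (3 - 1*(-2)), T) + 2929) = sqrt(40 + 2929) = sqrt(2969)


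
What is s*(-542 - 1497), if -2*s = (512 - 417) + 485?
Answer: 591310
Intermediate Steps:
s = -290 (s = -((512 - 417) + 485)/2 = -(95 + 485)/2 = -½*580 = -290)
s*(-542 - 1497) = -290*(-542 - 1497) = -290*(-2039) = 591310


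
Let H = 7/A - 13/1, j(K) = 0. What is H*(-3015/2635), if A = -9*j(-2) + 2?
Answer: 11457/1054 ≈ 10.870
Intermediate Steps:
A = 2 (A = -9*0 + 2 = -3*0 + 2 = 0 + 2 = 2)
H = -19/2 (H = 7/2 - 13/1 = 7*(½) - 13*1 = 7/2 - 13 = -19/2 ≈ -9.5000)
H*(-3015/2635) = -(-57285)/(2*2635) = -19/2*(-603/527) = 11457/1054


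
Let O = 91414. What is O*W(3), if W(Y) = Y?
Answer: 274242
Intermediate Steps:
O*W(3) = 91414*3 = 274242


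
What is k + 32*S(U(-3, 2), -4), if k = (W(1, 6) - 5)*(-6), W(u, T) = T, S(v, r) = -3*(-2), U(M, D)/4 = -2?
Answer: 186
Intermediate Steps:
U(M, D) = -8 (U(M, D) = 4*(-2) = -8)
S(v, r) = 6
k = -6 (k = (6 - 5)*(-6) = 1*(-6) = -6)
k + 32*S(U(-3, 2), -4) = -6 + 32*6 = -6 + 192 = 186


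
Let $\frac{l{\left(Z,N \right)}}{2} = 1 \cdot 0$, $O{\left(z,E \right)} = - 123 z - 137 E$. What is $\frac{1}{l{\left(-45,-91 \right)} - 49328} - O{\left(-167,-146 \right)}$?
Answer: $- \frac{1999905105}{49328} \approx -40543.0$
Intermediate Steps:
$O{\left(z,E \right)} = - 137 E - 123 z$
$l{\left(Z,N \right)} = 0$ ($l{\left(Z,N \right)} = 2 \cdot 1 \cdot 0 = 2 \cdot 0 = 0$)
$\frac{1}{l{\left(-45,-91 \right)} - 49328} - O{\left(-167,-146 \right)} = \frac{1}{0 - 49328} - \left(\left(-137\right) \left(-146\right) - -20541\right) = \frac{1}{-49328} - \left(20002 + 20541\right) = - \frac{1}{49328} - 40543 = - \frac{1999905105}{49328}$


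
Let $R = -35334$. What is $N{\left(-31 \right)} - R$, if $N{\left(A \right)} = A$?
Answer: $35303$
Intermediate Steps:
$N{\left(-31 \right)} - R = -31 - -35334 = -31 + 35334 = 35303$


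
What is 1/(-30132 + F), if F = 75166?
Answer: 1/45034 ≈ 2.2205e-5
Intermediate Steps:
1/(-30132 + F) = 1/(-30132 + 75166) = 1/45034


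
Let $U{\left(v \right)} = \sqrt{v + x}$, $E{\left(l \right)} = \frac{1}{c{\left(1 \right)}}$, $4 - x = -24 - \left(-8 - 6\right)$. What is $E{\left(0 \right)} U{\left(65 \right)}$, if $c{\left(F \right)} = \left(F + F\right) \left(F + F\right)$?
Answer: $\frac{\sqrt{79}}{4} \approx 2.222$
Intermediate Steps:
$c{\left(F \right)} = 4 F^{2}$ ($c{\left(F \right)} = 2 F 2 F = 4 F^{2}$)
$x = 14$ ($x = 4 - \left(-24 - \left(-8 - 6\right)\right) = 4 - \left(-24 - -14\right) = 4 - \left(-24 + 14\right) = 4 - -10 = 4 + 10 = 14$)
$E{\left(l \right)} = \frac{1}{4}$ ($E{\left(l \right)} = \frac{1}{4 \cdot 1^{2}} = \frac{1}{4 \cdot 1} = \frac{1}{4}$)
$U{\left(v \right)} = \sqrt{14 + v}$ ($U{\left(v \right)} = \sqrt{v + 14} = \sqrt{14 + v}$)
$E{\left(0 \right)} U{\left(65 \right)} = \frac{\sqrt{14 + 65}}{4} = \frac{\sqrt{79}}{4}$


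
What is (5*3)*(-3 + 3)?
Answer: 0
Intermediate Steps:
(5*3)*(-3 + 3) = 15*0 = 0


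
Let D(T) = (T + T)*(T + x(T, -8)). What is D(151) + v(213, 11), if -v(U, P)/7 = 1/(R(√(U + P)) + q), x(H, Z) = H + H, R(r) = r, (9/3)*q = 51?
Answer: 8892271/65 + 28*√14/65 ≈ 1.3681e+5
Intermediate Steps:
q = 17 (q = (⅓)*51 = 17)
x(H, Z) = 2*H
v(U, P) = -7/(17 + √(P + U)) (v(U, P) = -7/(√(U + P) + 17) = -7/(√(P + U) + 17) = -7/(17 + √(P + U)))
D(T) = 6*T² (D(T) = (T + T)*(T + 2*T) = (2*T)*(3*T) = 6*T²)
D(151) + v(213, 11) = 6*151² - 7/(17 + √(11 + 213)) = 6*22801 - 7/(17 + √224) = 136806 - 7/(17 + 4*√14)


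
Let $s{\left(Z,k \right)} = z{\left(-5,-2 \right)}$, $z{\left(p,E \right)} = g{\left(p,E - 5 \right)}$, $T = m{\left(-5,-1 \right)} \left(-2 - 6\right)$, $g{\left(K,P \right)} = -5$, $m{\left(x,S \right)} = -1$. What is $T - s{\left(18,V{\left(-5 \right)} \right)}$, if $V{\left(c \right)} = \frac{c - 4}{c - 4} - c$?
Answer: $13$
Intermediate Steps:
$V{\left(c \right)} = 1 - c$ ($V{\left(c \right)} = \frac{-4 + c}{-4 + c} - c = 1 - c$)
$T = 8$ ($T = - (-2 - 6) = \left(-1\right) \left(-8\right) = 8$)
$z{\left(p,E \right)} = -5$
$s{\left(Z,k \right)} = -5$
$T - s{\left(18,V{\left(-5 \right)} \right)} = 8 - -5 = 8 + 5 = 13$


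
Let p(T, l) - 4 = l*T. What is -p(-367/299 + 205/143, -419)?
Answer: 270926/3289 ≈ 82.373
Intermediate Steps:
p(T, l) = 4 + T*l (p(T, l) = 4 + l*T = 4 + T*l)
-p(-367/299 + 205/143, -419) = -(4 + (-367/299 + 205/143)*(-419)) = -(4 + (678/3289)*(-419)) = -(4 - 284082/3289) = -1*(-270926/3289) = 270926/3289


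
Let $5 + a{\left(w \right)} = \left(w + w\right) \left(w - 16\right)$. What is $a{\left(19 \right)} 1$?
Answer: $109$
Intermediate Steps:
$a{\left(w \right)} = -5 + 2 w \left(-16 + w\right)$ ($a{\left(w \right)} = -5 + \left(w + w\right) \left(w - 16\right) = -5 + 2 w \left(-16 + w\right)$)
$a{\left(19 \right)} 1 = \left(-5 - 608 + 2 \cdot 19^{2}\right) 1 = \left(-5 - 608 + 2 \cdot 361\right) 1 = \left(-5 - 608 + 722\right) 1 = 109 \cdot 1 = 109$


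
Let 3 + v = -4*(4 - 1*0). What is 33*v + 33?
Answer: -594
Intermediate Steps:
v = -19 (v = -3 - 4*(4 - 1*0) = -3 - 4*(4 + 0) = -3 - 4*4 = -3 - 16 = -19)
33*v + 33 = 33*(-19) + 33 = -627 + 33 = -594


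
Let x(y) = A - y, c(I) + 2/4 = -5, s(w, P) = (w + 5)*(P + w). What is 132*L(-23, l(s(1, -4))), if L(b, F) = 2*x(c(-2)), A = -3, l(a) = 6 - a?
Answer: 660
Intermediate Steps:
s(w, P) = (5 + w)*(P + w)
c(I) = -11/2 (c(I) = -½ - 5 = -11/2)
x(y) = -3 - y
L(b, F) = 5 (L(b, F) = 2*(-3 - 1*(-11/2)) = 2*(-3 + 11/2) = 2*(5/2) = 5)
132*L(-23, l(s(1, -4))) = 132*5 = 660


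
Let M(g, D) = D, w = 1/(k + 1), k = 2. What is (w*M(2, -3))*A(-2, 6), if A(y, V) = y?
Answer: 2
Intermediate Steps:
w = ⅓ (w = 1/(2 + 1) = 1/3 = ⅓ ≈ 0.33333)
(w*M(2, -3))*A(-2, 6) = ((⅓)*(-3))*(-2) = -1*(-2) = 2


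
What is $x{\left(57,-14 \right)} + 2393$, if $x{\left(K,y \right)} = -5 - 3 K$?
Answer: $2217$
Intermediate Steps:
$x{\left(57,-14 \right)} + 2393 = \left(-5 - 171\right) + 2393 = -176 + 2393 = 2217$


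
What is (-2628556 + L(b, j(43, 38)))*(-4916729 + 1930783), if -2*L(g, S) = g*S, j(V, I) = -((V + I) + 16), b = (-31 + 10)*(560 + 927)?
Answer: 12370969857463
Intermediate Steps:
b = -31227 (b = -21*1487 = -31227)
j(V, I) = -16 - I - V (j(V, I) = -((I + V) + 16) = -(16 + I + V) = -16 - I - V)
L(g, S) = -S*g/2 (L(g, S) = -g*S/2 = -S*g/2)
(-2628556 + L(b, j(43, 38)))*(-4916729 + 1930783) = (-2628556 - ½*(-16 - 1*38 - 1*43)*(-31227))*(-4916729 + 1930783) = (-2628556 - ½*(-16 - 38 - 43)*(-31227))*(-2985946) = (-2628556 - ½*(-97)*(-31227))*(-2985946) = (-2628556 - 3029019/2)*(-2985946) = -8286131/2*(-2985946) = 12370969857463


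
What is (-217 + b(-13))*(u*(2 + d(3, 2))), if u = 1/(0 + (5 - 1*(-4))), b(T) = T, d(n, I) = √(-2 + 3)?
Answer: -230/3 ≈ -76.667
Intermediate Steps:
d(n, I) = 1 (d(n, I) = √1 = 1)
u = ⅑ (u = 1/(0 + (5 + 4)) = 1/(0 + 9) = 1/9 = ⅑ ≈ 0.11111)
(-217 + b(-13))*(u*(2 + d(3, 2))) = (-217 - 13)*((2 + 1)/9) = -230*3/9 = -230*⅓ = -230/3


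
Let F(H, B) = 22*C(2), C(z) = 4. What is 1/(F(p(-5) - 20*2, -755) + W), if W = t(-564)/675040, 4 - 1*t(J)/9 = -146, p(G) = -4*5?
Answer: 67504/5940487 ≈ 0.011363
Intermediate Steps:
p(G) = -20
t(J) = 1350 (t(J) = 36 - 9*(-146) = 36 + 1314 = 1350)
W = 135/67504 (W = 1350/675040 = 1350*(1/675040) = 135/67504 ≈ 0.0019999)
F(H, B) = 88 (F(H, B) = 22*4 = 88)
1/(F(p(-5) - 20*2, -755) + W) = 1/(88 + 135/67504) = 1/(5940487/67504) = 67504/5940487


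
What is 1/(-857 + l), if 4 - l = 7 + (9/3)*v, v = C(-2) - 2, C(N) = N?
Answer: -1/848 ≈ -0.0011792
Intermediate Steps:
v = -4 (v = -2 - 2 = -4)
l = 9 (l = 4 - (7 + (9/3)*(-4)) = 4 - (7 + (9*(⅓))*(-4)) = 4 - (7 + 3*(-4)) = 4 - (7 - 12) = 4 - 1*(-5) = 4 + 5 = 9)
1/(-857 + l) = 1/(-857 + 9) = 1/(-848) = -1/848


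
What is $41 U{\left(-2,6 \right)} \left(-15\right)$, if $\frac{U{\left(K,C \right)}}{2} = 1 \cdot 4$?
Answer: $-4920$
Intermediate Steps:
$U{\left(K,C \right)} = 8$ ($U{\left(K,C \right)} = 2 \cdot 1 \cdot 4 = 2 \cdot 4 = 8$)
$41 U{\left(-2,6 \right)} \left(-15\right) = 41 \cdot 8 \left(-15\right) = 328 \left(-15\right) = -4920$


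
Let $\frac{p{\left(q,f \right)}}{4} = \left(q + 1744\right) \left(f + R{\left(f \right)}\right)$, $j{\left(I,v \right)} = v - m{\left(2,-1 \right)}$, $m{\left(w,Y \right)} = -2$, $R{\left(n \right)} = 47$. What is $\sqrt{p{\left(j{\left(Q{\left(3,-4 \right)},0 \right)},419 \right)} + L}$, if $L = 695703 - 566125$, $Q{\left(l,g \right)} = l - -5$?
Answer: $\sqrt{3384122} \approx 1839.6$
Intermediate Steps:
$Q{\left(l,g \right)} = 5 + l$ ($Q{\left(l,g \right)} = l + 5 = 5 + l$)
$j{\left(I,v \right)} = 2 + v$ ($j{\left(I,v \right)} = v - -2 = v + 2 = 2 + v$)
$p{\left(q,f \right)} = 4 \left(47 + f\right) \left(1744 + q\right)$ ($p{\left(q,f \right)} = 4 \left(q + 1744\right) \left(f + 47\right) = 4 \left(1744 + q\right) \left(47 + f\right) = 4 \left(47 + f\right) \left(1744 + q\right)$)
$L = 129578$
$\sqrt{p{\left(j{\left(Q{\left(3,-4 \right)},0 \right)},419 \right)} + L} = \sqrt{\left(327872 + 188 \left(2 + 0\right) + 6976 \cdot 419 + 4 \cdot 419 \left(2 + 0\right)\right) + 129578} = \sqrt{\left(327872 + 188 \cdot 2 + 2922944 + 4 \cdot 419 \cdot 2\right) + 129578} = \sqrt{\left(327872 + 376 + 2922944 + 3352\right) + 129578} = \sqrt{3254544 + 129578} = \sqrt{3384122}$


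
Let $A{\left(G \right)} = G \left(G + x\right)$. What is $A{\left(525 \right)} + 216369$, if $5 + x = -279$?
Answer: $342894$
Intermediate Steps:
$x = -284$ ($x = -5 - 279 = -284$)
$A{\left(G \right)} = G \left(-284 + G\right)$ ($A{\left(G \right)} = G \left(G - 284\right) = G \left(-284 + G\right)$)
$A{\left(525 \right)} + 216369 = 525 \left(-284 + 525\right) + 216369 = 525 \cdot 241 + 216369 = 126525 + 216369 = 342894$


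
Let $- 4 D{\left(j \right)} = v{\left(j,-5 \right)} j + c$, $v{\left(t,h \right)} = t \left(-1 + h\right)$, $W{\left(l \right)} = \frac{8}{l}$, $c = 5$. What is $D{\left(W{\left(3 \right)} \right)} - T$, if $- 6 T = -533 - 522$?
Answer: $- \frac{1997}{12} \approx -166.42$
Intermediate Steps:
$T = \frac{1055}{6}$ ($T = - \frac{-533 - 522}{6} = \left(- \frac{1}{6}\right) \left(-1055\right) = \frac{1055}{6} \approx 175.83$)
$D{\left(j \right)} = - \frac{5}{4} + \frac{3 j^{2}}{2}$ ($D{\left(j \right)} = - \frac{j \left(-1 - 5\right) j + 5}{4} = - \frac{j \left(-6\right) j + 5}{4} = - \frac{- 6 j j + 5}{4} = - \frac{- 6 j^{2} + 5}{4} = - \frac{5 - 6 j^{2}}{4} = - \frac{5}{4} + \frac{3 j^{2}}{2}$)
$D{\left(W{\left(3 \right)} \right)} - T = \left(- \frac{5}{4} + \frac{3 \left(\frac{8}{3}\right)^{2}}{2}\right) - \frac{1055}{6} = \left(- \frac{5}{4} + \frac{3}{2} \cdot \frac{64}{9}\right) - \frac{1055}{6} = \left(- \frac{5}{4} + \frac{32}{3}\right) - \frac{1055}{6} = \frac{113}{12} - \frac{1055}{6} = - \frac{1997}{12}$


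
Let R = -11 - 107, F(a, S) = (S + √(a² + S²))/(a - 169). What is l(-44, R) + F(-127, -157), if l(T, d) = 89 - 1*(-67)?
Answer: 46333/296 - √40778/296 ≈ 155.85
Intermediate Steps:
F(a, S) = (S + √(S² + a²))/(-169 + a)
R = -118
l(T, d) = 156 (l(T, d) = 89 + 67 = 156)
l(-44, R) + F(-127, -157) = 156 + (-157 + √((-157)² + (-127)²))/(-169 - 127) = 156 + (-157 + √(24649 + 16129))/(-296) = 156 - (-157 + √40778)/296 = 156 + (157/296 - √40778/296) = 46333/296 - √40778/296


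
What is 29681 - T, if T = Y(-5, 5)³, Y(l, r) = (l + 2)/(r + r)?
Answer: 29681027/1000 ≈ 29681.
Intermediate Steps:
Y(l, r) = (2 + l)/(2*r) (Y(l, r) = (2 + l)/((2*r)) = (2 + l)*(1/(2*r)) = (2 + l)/(2*r))
T = -27/1000 (T = ((½)*(2 - 5)/5)³ = ((½)*(⅕)*(-3))³ = (-3/10)³ = -27/1000 ≈ -0.027000)
29681 - T = 29681 - 1*(-27/1000) = 29681 + 27/1000 = 29681027/1000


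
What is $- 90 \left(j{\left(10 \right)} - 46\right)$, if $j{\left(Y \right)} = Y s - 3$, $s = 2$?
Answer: $2610$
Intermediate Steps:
$j{\left(Y \right)} = -3 + 2 Y$ ($j{\left(Y \right)} = Y 2 - 3 = 2 Y - 3 = -3 + 2 Y$)
$- 90 \left(j{\left(10 \right)} - 46\right) = - 90 \left(\left(-3 + 2 \cdot 10\right) - 46\right) = - 90 \left(\left(-3 + 20\right) - 46\right) = - 90 \left(17 - 46\right) = \left(-90\right) \left(-29\right) = 2610$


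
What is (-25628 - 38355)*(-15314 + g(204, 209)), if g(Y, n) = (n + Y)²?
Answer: -9933680665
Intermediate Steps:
g(Y, n) = (Y + n)²
(-25628 - 38355)*(-15314 + g(204, 209)) = (-25628 - 38355)*(-15314 + (204 + 209)²) = -63983*(-15314 + 413²) = -63983*(-15314 + 170569) = -63983*155255 = -9933680665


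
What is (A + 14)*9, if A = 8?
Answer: 198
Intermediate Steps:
(A + 14)*9 = (8 + 14)*9 = 22*9 = 198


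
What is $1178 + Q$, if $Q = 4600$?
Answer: $5778$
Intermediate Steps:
$1178 + Q = 1178 + 4600 = 5778$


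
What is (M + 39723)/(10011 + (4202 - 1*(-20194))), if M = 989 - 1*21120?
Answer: 19592/34407 ≈ 0.56942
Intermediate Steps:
M = -20131 (M = 989 - 21120 = -20131)
(M + 39723)/(10011 + (4202 - 1*(-20194))) = (-20131 + 39723)/(10011 + (4202 - 1*(-20194))) = 19592/(10011 + (4202 + 20194)) = 19592/(10011 + 24396) = 19592/34407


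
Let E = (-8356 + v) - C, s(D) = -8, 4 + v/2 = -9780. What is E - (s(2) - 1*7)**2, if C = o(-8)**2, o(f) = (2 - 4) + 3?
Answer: -28150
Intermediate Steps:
v = -19568 (v = -8 + 2*(-9780) = -8 - 19560 = -19568)
o(f) = 1 (o(f) = -2 + 3 = 1)
C = 1 (C = 1**2 = 1)
E = -27925 (E = (-8356 - 19568) - 1*1 = -27924 - 1 = -27925)
E - (s(2) - 1*7)**2 = -27925 - (-8 - 1*7)**2 = -27925 - (-8 - 7)**2 = -27925 - 1*(-15)**2 = -27925 - 1*225 = -27925 - 225 = -28150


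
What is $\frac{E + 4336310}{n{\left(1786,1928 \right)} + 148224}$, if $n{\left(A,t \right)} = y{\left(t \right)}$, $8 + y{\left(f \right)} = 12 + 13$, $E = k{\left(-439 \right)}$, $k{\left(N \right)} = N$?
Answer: $\frac{4335871}{148241} \approx 29.249$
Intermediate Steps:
$E = -439$
$y{\left(f \right)} = 17$ ($y{\left(f \right)} = -8 + \left(12 + 13\right) = -8 + 25 = 17$)
$n{\left(A,t \right)} = 17$
$\frac{E + 4336310}{n{\left(1786,1928 \right)} + 148224} = \frac{-439 + 4336310}{17 + 148224} = \frac{4335871}{148241}$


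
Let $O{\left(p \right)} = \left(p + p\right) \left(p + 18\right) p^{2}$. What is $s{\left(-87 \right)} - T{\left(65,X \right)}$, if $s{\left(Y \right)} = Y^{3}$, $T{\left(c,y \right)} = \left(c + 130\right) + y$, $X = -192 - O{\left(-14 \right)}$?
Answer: $-680458$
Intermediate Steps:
$O{\left(p \right)} = 2 p^{3} \left(18 + p\right)$ ($O{\left(p \right)} = 2 p \left(18 + p\right) p^{2} = 2 p^{3} \left(18 + p\right)$)
$X = 21760$ ($X = -192 - 2 \left(-14\right)^{3} \left(18 - 14\right) = -192 - 2 \left(-2744\right) 4 = -192 - -21952 = -192 + 21952 = 21760$)
$T{\left(c,y \right)} = 130 + c + y$ ($T{\left(c,y \right)} = \left(130 + c\right) + y = 130 + c + y$)
$s{\left(-87 \right)} - T{\left(65,X \right)} = \left(-87\right)^{3} - \left(130 + 65 + 21760\right) = -658503 - 21955 = -680458$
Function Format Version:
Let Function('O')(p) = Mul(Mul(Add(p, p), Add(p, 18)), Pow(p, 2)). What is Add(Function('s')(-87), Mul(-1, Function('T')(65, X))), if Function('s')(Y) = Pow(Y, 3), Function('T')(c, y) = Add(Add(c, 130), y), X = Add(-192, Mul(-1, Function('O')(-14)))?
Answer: -680458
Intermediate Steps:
Function('O')(p) = Mul(2, Pow(p, 3), Add(18, p)) (Function('O')(p) = Mul(Mul(Mul(2, p), Add(18, p)), Pow(p, 2)) = Mul(Mul(2, p, Add(18, p)), Pow(p, 2)) = Mul(2, Pow(p, 3), Add(18, p)))
X = 21760 (X = Add(-192, Mul(-1, Mul(2, Pow(-14, 3), Add(18, -14)))) = Add(-192, Mul(-1, Mul(2, -2744, 4))) = Add(-192, Mul(-1, -21952)) = Add(-192, 21952) = 21760)
Function('T')(c, y) = Add(130, c, y) (Function('T')(c, y) = Add(Add(130, c), y) = Add(130, c, y))
Add(Function('s')(-87), Mul(-1, Function('T')(65, X))) = Add(Pow(-87, 3), Mul(-1, Add(130, 65, 21760))) = Add(-658503, Mul(-1, 21955)) = Add(-658503, -21955) = -680458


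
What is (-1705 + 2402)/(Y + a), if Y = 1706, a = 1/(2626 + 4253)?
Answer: 4794663/11735575 ≈ 0.40856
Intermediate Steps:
a = 1/6879 ≈ 0.00014537
(-1705 + 2402)/(Y + a) = (-1705 + 2402)/(1706 + 1/6879) = 697/(11735575/6879) = 697*(6879/11735575) = 4794663/11735575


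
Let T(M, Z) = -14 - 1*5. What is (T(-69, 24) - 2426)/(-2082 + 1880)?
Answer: 2445/202 ≈ 12.104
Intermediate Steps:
T(M, Z) = -19 (T(M, Z) = -14 - 5 = -19)
(T(-69, 24) - 2426)/(-2082 + 1880) = (-19 - 2426)/(-2082 + 1880) = -2445/(-202) = -2445*(-1/202) = 2445/202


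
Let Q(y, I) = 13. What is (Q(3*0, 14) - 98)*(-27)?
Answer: 2295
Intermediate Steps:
(Q(3*0, 14) - 98)*(-27) = (13 - 98)*(-27) = -85*(-27) = 2295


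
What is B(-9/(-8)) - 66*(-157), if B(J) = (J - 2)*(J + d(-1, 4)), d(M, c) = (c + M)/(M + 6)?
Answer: 3315357/320 ≈ 10360.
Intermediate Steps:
d(M, c) = (M + c)/(6 + M)
B(J) = (-2 + J)*(⅗ + J) (B(J) = (J - 2)*(J + (-1 + 4)/(6 - 1)) = (-2 + J)*(J + 3/5) = (-2 + J)*(J + (⅕)*3) = (-2 + J)*(J + ⅗) = (-2 + J)*(⅗ + J))
B(-9/(-8)) - 66*(-157) = (-6/5 + (-9/(-8))² - (-63)/(5*(-8))) - 66*(-157) = (-6/5 + (-9*(-⅛))² - (-63)*(-1)/(5*8)) + 10362 = (-6/5 + (9/8)² - 7/5*9/8) + 10362 = (-6/5 + 81/64 - 63/40) + 10362 = -483/320 + 10362 = 3315357/320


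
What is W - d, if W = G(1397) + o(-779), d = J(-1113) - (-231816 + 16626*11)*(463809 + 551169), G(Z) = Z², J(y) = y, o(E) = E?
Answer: -49660921597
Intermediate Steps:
d = 49662872427 (d = -1113 - (-231816 + 16626*11)*(463809 + 551169) = -1113 - (-231816 + 182886)*1014978 = -1113 - (-48930)*1014978 = -1113 - 1*(-49662873540) = -1113 + 49662873540 = 49662872427)
W = 1950830 (W = 1397² - 779 = 1951609 - 779 = 1950830)
W - d = 1950830 - 1*49662872427 = 1950830 - 49662872427 = -49660921597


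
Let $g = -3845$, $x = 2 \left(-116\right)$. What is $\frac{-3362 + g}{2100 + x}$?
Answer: $- \frac{7207}{1868} \approx -3.8581$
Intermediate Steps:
$x = -232$
$\frac{-3362 + g}{2100 + x} = \frac{-3362 - 3845}{2100 - 232} = - \frac{7207}{1868}$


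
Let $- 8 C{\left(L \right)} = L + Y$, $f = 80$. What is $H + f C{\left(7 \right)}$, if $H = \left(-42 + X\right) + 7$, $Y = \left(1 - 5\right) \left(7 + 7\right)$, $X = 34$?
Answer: $489$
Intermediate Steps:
$Y = -56$ ($Y = \left(-4\right) 14 = -56$)
$H = -1$ ($H = \left(-42 + 34\right) + 7 = -8 + 7 = -1$)
$C{\left(L \right)} = 7 - \frac{L}{8}$ ($C{\left(L \right)} = - \frac{L - 56}{8} = - \frac{-56 + L}{8} = 7 - \frac{L}{8}$)
$H + f C{\left(7 \right)} = -1 + 80 \left(7 - \frac{7}{8}\right) = -1 + 80 \cdot \frac{49}{8} = -1 + 490 = 489$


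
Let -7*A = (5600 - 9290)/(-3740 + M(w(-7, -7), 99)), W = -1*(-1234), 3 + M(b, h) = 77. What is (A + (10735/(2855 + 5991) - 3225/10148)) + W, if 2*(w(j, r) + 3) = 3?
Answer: 5512491269469/4464452356 ≈ 1234.8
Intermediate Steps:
w(j, r) = -3/2 (w(j, r) = -3 + (1/2)*3 = -3 + 3/2 = -3/2)
M(b, h) = 74 (M(b, h) = -3 + 77 = 74)
W = 1234
A = -615/4277 (A = -(5600 - 9290)/(7*(-3740 + 74)) = -(-3690)/(7*(-3666)) = -(-3690)*(-1)/(7*3666) = -1/7*615/611 = -615/4277 ≈ -0.14379)
(A + (10735/(2855 + 5991) - 3225/10148)) + W = (-615/4277 + (10735/(2855 + 5991) - 3225/10148)) + 1234 = (-615/4277 + (10735/8846 - 3225*1/10148)) + 1234 = (-615/4277 + (10735*(1/8846) - 75/236)) + 1234 = (-615/4277 + (10735/8846 - 75/236)) + 1234 = (-615/4277 + 935005/1043828) + 1234 = 3357062165/4464452356 + 1234 = 5512491269469/4464452356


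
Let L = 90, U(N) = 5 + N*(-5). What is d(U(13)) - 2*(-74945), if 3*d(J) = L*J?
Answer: 148090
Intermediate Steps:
U(N) = 5 - 5*N
d(J) = 30*J (d(J) = (90*J)/3 = 30*J)
d(U(13)) - 2*(-74945) = 30*(5 - 5*13) - 2*(-74945) = 30*(5 - 65) + 149890 = 30*(-60) + 149890 = -1800 + 149890 = 148090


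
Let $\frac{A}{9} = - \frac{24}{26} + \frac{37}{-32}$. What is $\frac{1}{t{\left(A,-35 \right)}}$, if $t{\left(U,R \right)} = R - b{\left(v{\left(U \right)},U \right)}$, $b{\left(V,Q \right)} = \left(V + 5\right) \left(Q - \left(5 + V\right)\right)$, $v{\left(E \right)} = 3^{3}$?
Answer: $\frac{13}{20642} \approx 0.00062978$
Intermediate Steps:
$v{\left(E \right)} = 27$
$A = - \frac{7785}{416}$ ($A = 9 \left(- \frac{24}{26} + \frac{37}{-32}\right) = 9 \left(\left(-24\right) \frac{1}{26} + 37 \left(- \frac{1}{32}\right)\right) = 9 \left(- \frac{12}{13} - \frac{37}{32}\right) = 9 \left(- \frac{865}{416}\right) = - \frac{7785}{416} \approx -18.714$)
$b{\left(V,Q \right)} = \left(5 + V\right) \left(-5 + Q - V\right)$
$t{\left(U,R \right)} = 1024 + R - 32 U$ ($t{\left(U,R \right)} = R - \left(-25 - 27^{2} - 270 + 5 U + U 27\right) = R - \left(-25 - 729 - 270 + 5 U + 27 U\right) = R - \left(-1024 + 32 U\right) = 1024 + R - 32 U$)
$\frac{1}{t{\left(A,-35 \right)}} = \frac{1}{1024 - 35 - - \frac{7785}{13}} = \frac{1}{1024 - 35 + \frac{7785}{13}} = \frac{1}{\frac{20642}{13}} = \frac{13}{20642}$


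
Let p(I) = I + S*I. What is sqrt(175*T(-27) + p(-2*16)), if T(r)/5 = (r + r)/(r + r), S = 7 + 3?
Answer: sqrt(523) ≈ 22.869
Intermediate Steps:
S = 10
p(I) = 11*I (p(I) = I + 10*I = 11*I)
T(r) = 5 (T(r) = 5*((r + r)/(r + r)) = 5*((2*r)/((2*r))) = 5*((2*r)*(1/(2*r))) = 5*1 = 5)
sqrt(175*T(-27) + p(-2*16)) = sqrt(175*5 + 11*(-2*16)) = sqrt(875 + 11*(-32)) = sqrt(875 - 352) = sqrt(523)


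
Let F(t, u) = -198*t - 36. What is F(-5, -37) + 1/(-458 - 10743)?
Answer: 10685753/11201 ≈ 954.00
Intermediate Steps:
F(t, u) = -36 - 198*t
F(-5, -37) + 1/(-458 - 10743) = (-36 - 198*(-5)) + 1/(-458 - 10743) = (-36 + 990) + 1/(-11201) = 954 - 1/11201 = 10685753/11201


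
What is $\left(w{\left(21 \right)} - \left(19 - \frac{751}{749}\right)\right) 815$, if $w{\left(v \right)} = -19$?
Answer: $- \frac{22584465}{749} \approx -30153.0$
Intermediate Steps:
$\left(w{\left(21 \right)} - \left(19 - \frac{751}{749}\right)\right) 815 = \left(-19 - \left(19 - \frac{751}{749}\right)\right) 815 = \left(-19 + \left(751 \cdot \frac{1}{749} - 19\right)\right) 815 = \left(-19 + \left(\frac{751}{749} - 19\right)\right) 815 = \left(-19 - \frac{13480}{749}\right) 815 = \left(- \frac{27711}{749}\right) 815 = - \frac{22584465}{749}$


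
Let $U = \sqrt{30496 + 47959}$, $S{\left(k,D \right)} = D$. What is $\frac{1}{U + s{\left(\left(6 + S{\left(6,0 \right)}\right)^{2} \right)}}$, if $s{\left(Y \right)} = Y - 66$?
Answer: $\frac{6}{15511} + \frac{\sqrt{78455}}{77555} \approx 0.0039984$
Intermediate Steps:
$U = \sqrt{78455} \approx 280.1$
$s{\left(Y \right)} = -66 + Y$
$\frac{1}{U + s{\left(\left(6 + S{\left(6,0 \right)}\right)^{2} \right)}} = \frac{1}{\sqrt{78455} - \left(66 - \left(6 + 0\right)^{2}\right)} = \frac{1}{\sqrt{78455} - \left(66 - 6^{2}\right)} = \frac{1}{\sqrt{78455} + \left(-66 + 36\right)} = \frac{1}{\sqrt{78455} - 30} = \frac{1}{-30 + \sqrt{78455}}$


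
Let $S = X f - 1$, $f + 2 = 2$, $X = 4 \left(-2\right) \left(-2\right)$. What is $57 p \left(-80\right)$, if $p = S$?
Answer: $4560$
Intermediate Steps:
$X = 16$ ($X = \left(-8\right) \left(-2\right) = 16$)
$f = 0$ ($f = -2 + 2 = 0$)
$S = -1$ ($S = 16 \cdot 0 - 1 = 0 - 1 = -1$)
$p = -1$
$57 p \left(-80\right) = 57 \left(-1\right) \left(-80\right) = \left(-57\right) \left(-80\right) = 4560$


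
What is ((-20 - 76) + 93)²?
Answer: 9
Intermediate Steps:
((-20 - 76) + 93)² = (-96 + 93)² = (-3)² = 9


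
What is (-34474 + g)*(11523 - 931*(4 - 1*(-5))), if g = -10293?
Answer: -140747448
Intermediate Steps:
(-34474 + g)*(11523 - 931*(4 - 1*(-5))) = (-34474 - 10293)*(11523 - 931*(4 - 1*(-5))) = -44767*(11523 - 931*(4 + 5)) = -44767*(11523 - 931*9) = -44767*(11523 - 8379) = -44767*3144 = -140747448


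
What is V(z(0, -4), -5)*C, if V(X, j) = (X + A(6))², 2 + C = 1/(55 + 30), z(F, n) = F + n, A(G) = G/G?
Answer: -1521/85 ≈ -17.894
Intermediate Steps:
A(G) = 1
C = -169/85 (C = -2 + 1/(55 + 30) = -2 + 1/85 = -169/85 ≈ -1.9882)
V(X, j) = (1 + X)² (V(X, j) = (X + 1)² = (1 + X)²)
V(z(0, -4), -5)*C = (1 + (0 - 4))²*(-169/85) = (1 - 4)²*(-169/85) = (-3)²*(-169/85) = 9*(-169/85) = -1521/85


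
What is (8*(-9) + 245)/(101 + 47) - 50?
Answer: -7227/148 ≈ -48.831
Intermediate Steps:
(8*(-9) + 245)/(101 + 47) - 50 = (-72 + 245)/148 - 50 = 173*(1/148) - 50 = 173/148 - 50 = -7227/148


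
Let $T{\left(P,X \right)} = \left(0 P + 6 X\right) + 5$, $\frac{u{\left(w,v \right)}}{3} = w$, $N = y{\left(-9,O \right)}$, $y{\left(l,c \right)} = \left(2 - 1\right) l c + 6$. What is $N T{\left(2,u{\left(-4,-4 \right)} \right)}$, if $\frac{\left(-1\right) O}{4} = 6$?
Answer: $-14874$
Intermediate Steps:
$O = -24$ ($O = \left(-4\right) 6 = -24$)
$y{\left(l,c \right)} = 6 + c l$ ($y{\left(l,c \right)} = \left(2 - 1\right) l c + 6 = 1 l c + 6 = l c + 6 = c l + 6 = 6 + c l$)
$N = 222$ ($N = 6 - -216 = 6 + 216 = 222$)
$u{\left(w,v \right)} = 3 w$
$T{\left(P,X \right)} = 5 + 6 X$ ($T{\left(P,X \right)} = \left(0 + 6 X\right) + 5 = 6 X + 5 = 5 + 6 X$)
$N T{\left(2,u{\left(-4,-4 \right)} \right)} = 222 \left(5 + 6 \cdot 3 \left(-4\right)\right) = 222 \left(5 + 6 \left(-12\right)\right) = 222 \left(5 - 72\right) = 222 \left(-67\right) = -14874$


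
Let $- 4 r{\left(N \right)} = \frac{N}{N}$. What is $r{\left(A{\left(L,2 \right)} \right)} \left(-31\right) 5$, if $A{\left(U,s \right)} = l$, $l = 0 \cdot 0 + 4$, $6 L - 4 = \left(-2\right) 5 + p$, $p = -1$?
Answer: $\frac{155}{4} \approx 38.75$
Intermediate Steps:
$L = - \frac{7}{6}$ ($L = \frac{2}{3} + \frac{\left(-2\right) 5 - 1}{6} = \frac{2}{3} + \frac{-10 - 1}{6} = \frac{2}{3} + \frac{1}{6} \left(-11\right) = \frac{2}{3} - \frac{11}{6} = - \frac{7}{6} \approx -1.1667$)
$l = 4$ ($l = 0 + 4 = 4$)
$A{\left(U,s \right)} = 4$
$r{\left(N \right)} = - \frac{1}{4}$ ($r{\left(N \right)} = - \frac{N \frac{1}{N}}{4} = \left(- \frac{1}{4}\right) 1 = - \frac{1}{4}$)
$r{\left(A{\left(L,2 \right)} \right)} \left(-31\right) 5 = \left(- \frac{1}{4}\right) \left(-31\right) 5 = \frac{31}{4} \cdot 5 = \frac{155}{4}$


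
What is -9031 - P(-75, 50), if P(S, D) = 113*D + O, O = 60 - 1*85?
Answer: -14656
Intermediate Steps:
O = -25 (O = 60 - 85 = -25)
P(S, D) = -25 + 113*D (P(S, D) = 113*D - 25 = -25 + 113*D)
-9031 - P(-75, 50) = -9031 - (-25 + 113*50) = -9031 - (-25 + 5650) = -9031 - 1*5625 = -9031 - 5625 = -14656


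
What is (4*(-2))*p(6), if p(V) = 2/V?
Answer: -8/3 ≈ -2.6667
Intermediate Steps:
(4*(-2))*p(6) = (4*(-2))*(2/6) = -16/6 = -8*⅓ = -8/3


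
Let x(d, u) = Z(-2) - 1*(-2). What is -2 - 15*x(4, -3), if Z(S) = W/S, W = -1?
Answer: -79/2 ≈ -39.500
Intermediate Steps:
Z(S) = -1/S
x(d, u) = 5/2 (x(d, u) = -1/(-2) - 1*(-2) = -1*(-½) + 2 = ½ + 2 = 5/2)
-2 - 15*x(4, -3) = -2 - 15*5/2 = -2 - 75/2 = -79/2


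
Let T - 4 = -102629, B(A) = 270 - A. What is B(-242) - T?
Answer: 103137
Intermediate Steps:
T = -102625 (T = 4 - 102629 = -102625)
B(-242) - T = (270 - 1*(-242)) - 1*(-102625) = (270 + 242) + 102625 = 512 + 102625 = 103137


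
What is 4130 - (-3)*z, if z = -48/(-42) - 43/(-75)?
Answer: 723651/175 ≈ 4135.1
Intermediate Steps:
z = 901/525 (z = -48*(-1/42) - 43*(-1/75) = 8/7 + 43/75 = 901/525 ≈ 1.7162)
4130 - (-3)*z = 4130 - (-3)*901/525 = 4130 - 1*(-901/175) = 4130 + 901/175 = 723651/175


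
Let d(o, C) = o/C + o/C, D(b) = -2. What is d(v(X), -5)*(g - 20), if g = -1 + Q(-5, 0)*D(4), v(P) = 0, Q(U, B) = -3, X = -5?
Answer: 0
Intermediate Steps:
d(o, C) = 2*o/C
g = 5 (g = -1 - 3*(-2) = -1 + 6 = 5)
d(v(X), -5)*(g - 20) = (2*0/(-5))*(5 - 20) = (2*0*(-1/5))*(-15) = 0*(-15) = 0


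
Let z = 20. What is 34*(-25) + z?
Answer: -830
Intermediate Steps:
34*(-25) + z = 34*(-25) + 20 = -850 + 20 = -830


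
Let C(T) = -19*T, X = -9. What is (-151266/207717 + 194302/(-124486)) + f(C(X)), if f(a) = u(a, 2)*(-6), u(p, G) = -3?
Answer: 67708520751/4309643077 ≈ 15.711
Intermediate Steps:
f(a) = 18 (f(a) = -3*(-6) = 18)
(-151266/207717 + 194302/(-124486)) + f(C(X)) = (-151266/207717 + 194302/(-124486)) + 18 = (-151266*1/207717 + 194302*(-1/124486)) + 18 = (-50422/69239 - 97151/62243) + 18 = -9865054635/4309643077 + 18 = 67708520751/4309643077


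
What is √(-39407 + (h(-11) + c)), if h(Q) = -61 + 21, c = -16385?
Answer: 2*I*√13958 ≈ 236.29*I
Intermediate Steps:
h(Q) = -40
√(-39407 + (h(-11) + c)) = √(-39407 + (-40 - 16385)) = √(-39407 - 16425) = √(-55832) = 2*I*√13958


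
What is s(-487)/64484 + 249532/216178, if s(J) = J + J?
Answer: 3970066029/3485005538 ≈ 1.1392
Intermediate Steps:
s(J) = 2*J
s(-487)/64484 + 249532/216178 = (2*(-487))/64484 + 249532/216178 = -974*1/64484 + 249532*(1/216178) = -487/32242 + 124766/108089 = 3970066029/3485005538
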